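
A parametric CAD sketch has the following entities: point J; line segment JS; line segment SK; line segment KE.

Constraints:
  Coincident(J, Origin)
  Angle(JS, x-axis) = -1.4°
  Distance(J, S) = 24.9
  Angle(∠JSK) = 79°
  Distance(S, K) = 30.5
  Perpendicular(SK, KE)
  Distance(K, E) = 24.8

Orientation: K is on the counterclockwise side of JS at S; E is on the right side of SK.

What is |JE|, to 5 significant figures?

55.568

∠JSK = 79.0°, so SK runs at -1.4° + (180° − 79.0°) = 99.600° from the x-axis; with |SK| = 30.5, K = S + 30.5·(cos 99.600°, sin 99.600°) = (19.806, 29.465). The perpendicularity gives KE at right angles to SK; with |KE| = 24.8 on the right of SK, E = K + 24.8·(0.98600, 0.16677) = (44.259, 33.600). Then |JE| = |E − J| = 55.568.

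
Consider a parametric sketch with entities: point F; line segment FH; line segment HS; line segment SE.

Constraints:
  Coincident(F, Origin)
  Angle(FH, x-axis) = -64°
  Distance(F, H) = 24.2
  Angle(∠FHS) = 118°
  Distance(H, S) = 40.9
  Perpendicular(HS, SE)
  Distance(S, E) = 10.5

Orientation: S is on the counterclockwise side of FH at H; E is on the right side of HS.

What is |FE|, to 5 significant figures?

61.211

F is at the origin; FH runs at -64.0° with length 24.2, so H = 24.2·(cos -64.0°, sin -64.0°) = (10.609, -21.751). ∠FHS = 118.0°, so HS runs at -64.0° + (180° − 118.0°) = -2.0000° from the x-axis; with |HS| = 40.9, S = H + 40.9·(cos -2.0000°, sin -2.0000°) = (51.484, -23.178). The perpendicularity gives SE at right angles to HS; with |SE| = 10.5 on the right of HS, E = S + 10.5·(-0.034899, -0.99939) = (51.117, -33.672). Then |FE| = |E − F| = 61.211.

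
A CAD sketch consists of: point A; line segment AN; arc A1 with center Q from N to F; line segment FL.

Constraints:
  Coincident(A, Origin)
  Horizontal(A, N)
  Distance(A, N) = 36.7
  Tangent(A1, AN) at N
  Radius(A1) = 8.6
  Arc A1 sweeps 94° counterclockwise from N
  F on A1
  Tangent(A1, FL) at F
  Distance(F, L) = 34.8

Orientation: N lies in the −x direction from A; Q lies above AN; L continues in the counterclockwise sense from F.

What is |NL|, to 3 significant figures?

44.3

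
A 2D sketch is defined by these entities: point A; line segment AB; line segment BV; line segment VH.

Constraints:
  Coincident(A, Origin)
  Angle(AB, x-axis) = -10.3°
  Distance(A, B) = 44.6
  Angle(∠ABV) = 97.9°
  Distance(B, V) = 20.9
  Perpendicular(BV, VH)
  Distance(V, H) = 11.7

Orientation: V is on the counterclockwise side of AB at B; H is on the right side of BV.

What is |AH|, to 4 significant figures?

62.07

A is at the origin; AB runs at -10.3° with length 44.6, so B = 44.6·(cos -10.3°, sin -10.3°) = (43.88, -7.975). ∠ABV = 97.9°, so BV runs at -10.3° + (180° − 97.9°) = 71.80° from the x-axis; with |BV| = 20.9, V = B + 20.9·(cos 71.80°, sin 71.80°) = (50.41, 11.88). The perpendicularity gives VH at right angles to BV; with |VH| = 11.7 on the right of BV, H = V + 11.7·(0.9500, -0.3123) = (61.52, 8.226). Then |AH| = |H − A| = 62.07.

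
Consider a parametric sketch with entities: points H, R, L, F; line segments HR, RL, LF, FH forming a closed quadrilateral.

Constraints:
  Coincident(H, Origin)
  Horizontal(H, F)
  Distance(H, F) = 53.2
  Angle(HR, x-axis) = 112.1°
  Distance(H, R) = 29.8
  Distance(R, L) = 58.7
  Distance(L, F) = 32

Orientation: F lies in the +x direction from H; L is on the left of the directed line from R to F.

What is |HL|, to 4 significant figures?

56.86

Checks: |RL| = 58.70 ✓; |LF| = 32.00 ✓.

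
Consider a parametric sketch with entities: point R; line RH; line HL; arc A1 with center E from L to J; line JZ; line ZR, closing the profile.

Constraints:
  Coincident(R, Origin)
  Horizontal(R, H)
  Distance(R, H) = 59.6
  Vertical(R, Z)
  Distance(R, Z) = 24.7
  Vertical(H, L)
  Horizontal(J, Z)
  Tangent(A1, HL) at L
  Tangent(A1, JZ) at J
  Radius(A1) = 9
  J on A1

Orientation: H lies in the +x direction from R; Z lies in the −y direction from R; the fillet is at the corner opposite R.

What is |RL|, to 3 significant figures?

61.6

R is at the origin; RH is horizontal with |RH| = 59.6 and H on the +x side, so H = (59.6, 0.00). RZ is vertical with |RZ| = 24.7 and Z on the −y side, so Z = (0.00, -24.7). The virtual corner opposite R is at (59.6, -24.7). Tangency of A1 to HL means the radius EL is perpendicular to HL and A1 meets JZ tangentially, so EJ is at right angles to JZ, with radius 9.0, so the center E sits 9.0 in from both sides at E = (50.6, -15.7). That places the tangent points at L = (59.6, -15.7) on HL and J = (50.6, -24.7) on JZ. Then |RL| = |L − R| = 61.6.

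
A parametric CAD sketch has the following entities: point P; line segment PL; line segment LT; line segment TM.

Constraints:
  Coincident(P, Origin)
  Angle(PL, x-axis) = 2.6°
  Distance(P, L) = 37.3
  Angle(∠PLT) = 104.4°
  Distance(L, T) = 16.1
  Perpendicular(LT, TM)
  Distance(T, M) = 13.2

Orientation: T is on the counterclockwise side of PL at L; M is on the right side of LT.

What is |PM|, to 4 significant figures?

55.47

P is at the origin; PL runs at 2.6° with length 37.3, so L = 37.3·(cos 2.6°, sin 2.6°) = (37.26, 1.692). ∠PLT = 104.4°, so LT runs at 2.6° + (180° − 104.4°) = 78.20° from the x-axis; with |LT| = 16.1, T = L + 16.1·(cos 78.20°, sin 78.20°) = (40.55, 17.45). LT ⟂ TM; with |TM| = 13.2 on the right of LT, M = T + 13.2·(0.9789, -0.2045) = (53.48, 14.75). Then |PM| = |M − P| = 55.47.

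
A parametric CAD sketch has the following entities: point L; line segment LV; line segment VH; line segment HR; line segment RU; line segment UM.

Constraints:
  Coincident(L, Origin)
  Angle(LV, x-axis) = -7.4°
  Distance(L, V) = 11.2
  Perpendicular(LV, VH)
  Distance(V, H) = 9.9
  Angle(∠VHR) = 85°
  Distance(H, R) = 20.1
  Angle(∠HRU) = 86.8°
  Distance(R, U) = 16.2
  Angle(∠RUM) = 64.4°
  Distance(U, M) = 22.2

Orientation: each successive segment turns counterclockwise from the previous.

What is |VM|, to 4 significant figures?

4.524

∠HRU = 86.8° gives RU at -89.20° from the x-axis; with |RU| = 16.2, U = (-7.474, -6.982). ∠RUM = 64.4° gives UM at 26.40° from the x-axis; with |UM| = 22.2, M = (12.41, 2.889). Then |VM| = |M − V| = 4.524.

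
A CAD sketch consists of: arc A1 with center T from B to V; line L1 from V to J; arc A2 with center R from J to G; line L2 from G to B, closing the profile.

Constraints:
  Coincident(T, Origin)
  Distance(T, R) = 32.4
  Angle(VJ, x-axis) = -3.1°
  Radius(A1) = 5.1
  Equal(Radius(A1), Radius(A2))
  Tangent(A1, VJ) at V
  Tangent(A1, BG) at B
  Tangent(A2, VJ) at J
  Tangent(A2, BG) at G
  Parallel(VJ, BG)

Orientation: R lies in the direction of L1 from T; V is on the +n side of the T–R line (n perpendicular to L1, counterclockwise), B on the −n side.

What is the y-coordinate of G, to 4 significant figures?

-6.845

The slot axis is L1's direction at -3.1°, so u = (cos -3.1°, sin -3.1°) = (0.9985, -0.05408) and n = (−sin -3.1°, cos -3.1°) = (0.05408, 0.9985). T is at the origin and R lies 32.4 along u from T, so R = 32.4·u = (32.35, -1.752). Tangency of A1 to both parallel lines with radius 5.1 puts V and B at T ± 5.1·n: V = (0.2758, 5.093), B = (-0.2758, -5.093). Equal radii place J and G the same way about R: J = R + 5.1·n = (32.63, 3.340), G = R − 5.1·n = (32.08, -6.845). So G.y = -6.845.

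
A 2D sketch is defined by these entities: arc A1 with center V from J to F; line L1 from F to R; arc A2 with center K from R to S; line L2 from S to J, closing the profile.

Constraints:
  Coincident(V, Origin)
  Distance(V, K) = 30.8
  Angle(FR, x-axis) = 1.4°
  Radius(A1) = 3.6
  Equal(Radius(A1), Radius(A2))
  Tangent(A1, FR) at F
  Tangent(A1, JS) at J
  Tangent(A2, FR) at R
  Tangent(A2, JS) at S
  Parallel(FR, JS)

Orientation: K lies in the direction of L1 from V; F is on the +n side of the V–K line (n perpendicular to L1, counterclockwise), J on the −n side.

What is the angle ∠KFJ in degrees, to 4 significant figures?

83.33°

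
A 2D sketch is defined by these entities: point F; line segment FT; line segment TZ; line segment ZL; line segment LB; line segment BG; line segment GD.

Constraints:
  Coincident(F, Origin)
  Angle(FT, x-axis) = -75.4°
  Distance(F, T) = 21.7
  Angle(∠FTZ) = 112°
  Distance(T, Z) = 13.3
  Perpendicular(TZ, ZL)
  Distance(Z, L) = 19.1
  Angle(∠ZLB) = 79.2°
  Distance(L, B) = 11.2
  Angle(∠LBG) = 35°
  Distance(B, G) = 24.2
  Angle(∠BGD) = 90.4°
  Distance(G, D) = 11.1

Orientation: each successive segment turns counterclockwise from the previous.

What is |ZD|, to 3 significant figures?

23.3

F is at the origin; FT runs at -75.4° with length 21.7, so T = (5.47, -21.0). ∠FTZ = 112.0° gives TZ at -7.40° from the x-axis; with |TZ| = 13.3, Z = (18.7, -22.7). The perpendicularity gives ZL at right angles to TZ, so ZL runs at 82.6°; with |ZL| = 19.1, L = (21.1, -3.77). ∠ZLB = 79.2° gives LB at -177° from the x-axis; with |LB| = 11.2, B = (9.94, -4.44). ∠LBG = 35.0° gives BG at -31.6° from the x-axis; with |BG| = 24.2, G = (30.6, -17.1). ∠BGD = 90.4° gives GD at 58.0° from the x-axis; with |GD| = 11.1, D = (36.4, -7.70). Then |ZD| = |D − Z| = 23.3.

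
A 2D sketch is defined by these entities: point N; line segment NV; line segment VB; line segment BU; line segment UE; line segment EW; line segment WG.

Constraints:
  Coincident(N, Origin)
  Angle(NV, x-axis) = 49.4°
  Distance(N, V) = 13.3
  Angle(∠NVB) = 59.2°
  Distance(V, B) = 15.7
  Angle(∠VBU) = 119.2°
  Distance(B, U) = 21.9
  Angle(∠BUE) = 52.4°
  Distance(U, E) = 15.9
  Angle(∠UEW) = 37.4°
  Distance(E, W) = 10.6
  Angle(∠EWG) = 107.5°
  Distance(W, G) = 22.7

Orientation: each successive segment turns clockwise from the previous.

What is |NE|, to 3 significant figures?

6.60

N is at the origin; NV runs at 49.4° with length 13.3, so V = (8.66, 10.1). ∠NVB = 59.2° gives VB at -71.4° from the x-axis; with |VB| = 15.7, B = (13.7, -4.78). ∠VBU = 119.2° gives BU at -132° from the x-axis; with |BU| = 21.9, U = (-1.05, -21.0). ∠BUE = 52.4° gives UE at 100° from the x-axis; with |UE| = 15.9, E = (-3.86, -5.36). Then |NE| = |E − N| = 6.60.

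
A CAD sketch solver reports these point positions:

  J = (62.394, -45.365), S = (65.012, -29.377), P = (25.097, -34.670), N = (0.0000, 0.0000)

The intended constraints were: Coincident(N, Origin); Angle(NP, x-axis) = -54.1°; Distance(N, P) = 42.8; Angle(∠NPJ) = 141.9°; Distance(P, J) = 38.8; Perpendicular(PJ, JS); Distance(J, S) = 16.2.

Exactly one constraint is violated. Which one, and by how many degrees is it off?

Perpendicular(PJ, JS) — off by 6.70°.

N = (0.00, 0.00) ✓; NP at -54.10° ✓; |NP| = 42.80 ✓; ∠NPJ = 141.9° ✓; |PJ| = 38.80 ✓; ∠(PJ, JS) = 96.70° ✗; |JS| = 16.20 ✓.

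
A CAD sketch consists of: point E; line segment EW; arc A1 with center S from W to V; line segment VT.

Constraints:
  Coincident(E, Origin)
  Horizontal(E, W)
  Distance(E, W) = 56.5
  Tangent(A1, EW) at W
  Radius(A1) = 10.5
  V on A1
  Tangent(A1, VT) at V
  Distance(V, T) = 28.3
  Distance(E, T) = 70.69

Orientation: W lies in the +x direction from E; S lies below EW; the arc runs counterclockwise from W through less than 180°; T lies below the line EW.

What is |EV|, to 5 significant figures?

49.044

Checks: ∠(SW, WE) = 90.00° ✓; |SV| = 10.50 ✓; ∠(SV, VT) = 90.00° ✓; |VT| = 28.30 ✓; |ET| = 70.69 ✓.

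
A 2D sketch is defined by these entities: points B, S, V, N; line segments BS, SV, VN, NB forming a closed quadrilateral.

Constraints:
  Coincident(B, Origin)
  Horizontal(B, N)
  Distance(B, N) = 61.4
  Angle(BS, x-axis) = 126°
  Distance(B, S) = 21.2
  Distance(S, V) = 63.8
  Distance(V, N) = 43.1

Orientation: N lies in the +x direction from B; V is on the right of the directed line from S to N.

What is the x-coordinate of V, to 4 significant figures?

30.48

Checks: |SV| = 63.80 ✓; |VN| = 43.10 ✓.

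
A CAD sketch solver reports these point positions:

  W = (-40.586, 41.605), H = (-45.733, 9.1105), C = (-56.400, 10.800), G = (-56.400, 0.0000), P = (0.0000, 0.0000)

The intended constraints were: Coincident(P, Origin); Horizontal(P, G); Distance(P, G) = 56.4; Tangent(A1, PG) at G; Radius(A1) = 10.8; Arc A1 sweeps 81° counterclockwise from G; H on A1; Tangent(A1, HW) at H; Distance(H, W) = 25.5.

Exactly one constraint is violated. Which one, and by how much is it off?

Distance(H, W) = 25.5 — off by 7.40.

P = (0.00, 0.00) ✓; P.y = 0.00, G.y = 0.00 ✓; |PG| = 56.40 ✓; ∠(CG, GP) = 90.00° ✓; |CG| = 10.80 ✓; bearing(C→H) − bearing(C→G) = 81.00° ✓; |CH| = 10.80 ✓; ∠(CH, HW) = 90.00° ✓; |HW| = 32.90 ✗.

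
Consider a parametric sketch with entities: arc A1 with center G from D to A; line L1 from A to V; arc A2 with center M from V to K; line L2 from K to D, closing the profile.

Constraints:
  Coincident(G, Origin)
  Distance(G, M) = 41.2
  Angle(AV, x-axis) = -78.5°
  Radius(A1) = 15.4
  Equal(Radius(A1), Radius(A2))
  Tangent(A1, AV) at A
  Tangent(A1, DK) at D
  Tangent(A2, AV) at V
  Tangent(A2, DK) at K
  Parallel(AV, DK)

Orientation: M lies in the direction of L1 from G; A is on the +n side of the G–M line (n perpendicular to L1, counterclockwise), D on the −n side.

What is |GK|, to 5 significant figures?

43.984

The slot axis is L1's direction at -78.5°, so u = (cos -78.5°, sin -78.5°) = (0.19937, -0.97992) and n = (−sin -78.5°, cos -78.5°) = (0.97992, 0.19937). G is at the origin and M lies 41.2 along u from G, so M = 41.2·u = (8.2140, -40.373). Tangency of A1 to both parallel lines with radius 15.4 puts A and D at G ± 15.4·n: A = (15.091, 3.0703), D = (-15.091, -3.0703). Equal radii place V and K the same way about M: V = M + 15.4·n = (23.305, -37.303), K = M − 15.4·n = (-6.8769, -43.443). Then |GK| = |K − G| = 43.984.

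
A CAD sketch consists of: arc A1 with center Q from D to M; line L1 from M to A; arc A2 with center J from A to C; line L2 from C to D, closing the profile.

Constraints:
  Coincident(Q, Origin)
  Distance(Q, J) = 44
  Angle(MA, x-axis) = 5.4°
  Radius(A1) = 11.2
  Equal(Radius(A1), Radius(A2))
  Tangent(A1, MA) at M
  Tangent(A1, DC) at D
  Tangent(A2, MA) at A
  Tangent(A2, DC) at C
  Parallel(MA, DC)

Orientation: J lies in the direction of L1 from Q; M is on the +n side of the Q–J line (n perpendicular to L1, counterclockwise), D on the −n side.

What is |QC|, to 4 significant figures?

45.40

The slot axis is L1's direction at 5.4°, so u = (cos 5.4°, sin 5.4°) = (0.9956, 0.09411) and n = (−sin 5.4°, cos 5.4°) = (-0.09411, 0.9956). Q is at the origin and J lies 44.0 along u from Q, so J = 44.0·u = (43.80, 4.141). Tangency of A1 to both parallel lines with radius 11.2 puts M and D at Q ± 11.2·n: M = (-1.054, 11.15), D = (1.054, -11.15). Equal radii place A and C the same way about J: A = J + 11.2·n = (42.75, 15.29), C = J − 11.2·n = (44.86, -7.010). Then |QC| = |C − Q| = 45.40.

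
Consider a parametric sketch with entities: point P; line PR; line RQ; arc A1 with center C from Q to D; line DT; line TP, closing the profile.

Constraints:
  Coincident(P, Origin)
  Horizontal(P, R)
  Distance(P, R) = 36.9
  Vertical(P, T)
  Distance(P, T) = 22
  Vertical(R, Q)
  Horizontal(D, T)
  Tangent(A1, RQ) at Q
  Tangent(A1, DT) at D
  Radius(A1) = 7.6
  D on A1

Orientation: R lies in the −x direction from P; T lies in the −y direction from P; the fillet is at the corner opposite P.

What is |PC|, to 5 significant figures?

32.647

PT is vertical with |PT| = 22.0 and T on the −y side, so T = (0.0000, -22.000). The virtual corner opposite P is at (-36.900, -22.000). The tangent condition forces CQ to be normal to RQ and since A1 is tangent to DT there, CD ⟂ DT, with radius 7.6, so the center C sits 7.6 in from both sides at C = (-29.300, -14.400). Then |PC| = |C − P| = 32.647.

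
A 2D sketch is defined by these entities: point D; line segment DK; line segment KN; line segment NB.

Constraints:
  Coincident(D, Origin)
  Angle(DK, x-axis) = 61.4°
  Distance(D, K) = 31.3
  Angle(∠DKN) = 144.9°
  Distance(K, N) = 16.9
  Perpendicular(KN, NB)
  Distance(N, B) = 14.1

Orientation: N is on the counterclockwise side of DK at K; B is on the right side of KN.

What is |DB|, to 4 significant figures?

53.27

D is at the origin; DK runs at 61.4° with length 31.3, so K = 31.3·(cos 61.4°, sin 61.4°) = (14.98, 27.48). ∠DKN = 144.9°, so KN runs at 61.4° + (180° − 144.9°) = 96.50° from the x-axis; with |KN| = 16.9, N = K + 16.9·(cos 96.50°, sin 96.50°) = (13.07, 44.27). KN is perpendicular to NB; with |NB| = 14.1 on the right of KN, B = N + 14.1·(0.9936, 0.1132) = (27.08, 45.87). Then |DB| = |B − D| = 53.27.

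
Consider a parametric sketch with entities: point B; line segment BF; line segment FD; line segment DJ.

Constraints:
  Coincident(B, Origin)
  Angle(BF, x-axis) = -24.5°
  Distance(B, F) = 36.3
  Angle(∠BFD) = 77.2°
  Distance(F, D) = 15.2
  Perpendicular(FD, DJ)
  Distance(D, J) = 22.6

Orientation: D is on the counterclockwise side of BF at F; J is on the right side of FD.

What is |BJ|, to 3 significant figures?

58.4

B is at the origin; BF runs at -24.5° with length 36.3, so F = 36.3·(cos -24.5°, sin -24.5°) = (33.0, -15.1). ∠BFD = 77.2°, so FD runs at -24.5° + (180° − 77.2°) = 78.3° from the x-axis; with |FD| = 15.2, D = F + 15.2·(cos 78.3°, sin 78.3°) = (36.1, -0.169). FD is perpendicular to DJ; with |DJ| = 22.6 on the right of FD, J = D + 22.6·(0.979, -0.203) = (58.2, -4.75). Then |BJ| = |J − B| = 58.4.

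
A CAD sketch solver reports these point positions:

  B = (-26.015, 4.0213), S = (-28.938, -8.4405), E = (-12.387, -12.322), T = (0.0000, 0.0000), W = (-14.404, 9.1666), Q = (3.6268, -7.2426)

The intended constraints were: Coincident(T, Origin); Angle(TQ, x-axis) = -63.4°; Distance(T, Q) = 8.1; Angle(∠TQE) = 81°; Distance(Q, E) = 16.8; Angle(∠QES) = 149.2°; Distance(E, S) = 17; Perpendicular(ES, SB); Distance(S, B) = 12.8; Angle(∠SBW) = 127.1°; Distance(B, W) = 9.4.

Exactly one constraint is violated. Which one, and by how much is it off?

Distance(B, W) = 9.4 — off by 3.30.

T = (0.00, 0.00) ✓; TQ at -63.40° ✓; |TQ| = 8.100 ✓; ∠TQE = 81.00° ✓; |QE| = 16.80 ✓; ∠QES = 149.2° ✓; |ES| = 17.00 ✓; ∠(ES, SB) = 90.00° ✓; |SB| = 12.80 ✓; ∠SBW = 127.1° ✓; |BW| = 12.70 ✗.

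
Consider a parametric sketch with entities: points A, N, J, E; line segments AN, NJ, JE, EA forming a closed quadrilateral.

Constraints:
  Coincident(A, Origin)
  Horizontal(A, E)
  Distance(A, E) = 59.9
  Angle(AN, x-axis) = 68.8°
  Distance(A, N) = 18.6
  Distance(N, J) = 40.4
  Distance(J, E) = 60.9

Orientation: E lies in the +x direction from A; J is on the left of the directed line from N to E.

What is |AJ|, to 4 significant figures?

58.79

A is at the origin; AE is horizontal with |AE| = 59.9 and E in +x, so E = (59.9, 0). AN runs at 68.8° with |AN| = 18.6, so N = (6.726, 17.34). J is determined by |NJ| = 40.4 and |JE| = 60.9 together: it lies at the intersection of circle(N, 40.4) and circle(E, 60.9). With |NE| = 55.93, the foot of the radical line on NE is 9.400 from N and the perpendicular offset is √(40.4² − 9.400²) = 39.29. Taking the left-of-NE solution: J = (27.85, 51.78).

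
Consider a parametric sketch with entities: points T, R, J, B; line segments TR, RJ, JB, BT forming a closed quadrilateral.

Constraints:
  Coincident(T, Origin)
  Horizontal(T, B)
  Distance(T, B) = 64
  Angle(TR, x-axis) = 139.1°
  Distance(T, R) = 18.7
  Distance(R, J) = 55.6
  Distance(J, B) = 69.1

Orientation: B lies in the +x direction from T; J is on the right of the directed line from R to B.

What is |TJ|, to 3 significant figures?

39.8

Checks: |RJ| = 55.60 ✓; |JB| = 69.10 ✓.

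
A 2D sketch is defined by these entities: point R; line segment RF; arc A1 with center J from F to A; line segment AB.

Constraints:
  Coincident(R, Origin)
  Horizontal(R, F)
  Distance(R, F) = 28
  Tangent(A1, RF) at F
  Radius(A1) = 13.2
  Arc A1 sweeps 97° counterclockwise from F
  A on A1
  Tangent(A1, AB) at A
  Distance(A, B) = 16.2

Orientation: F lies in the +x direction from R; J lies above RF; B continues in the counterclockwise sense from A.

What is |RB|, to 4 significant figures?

49.85

R is at the origin; R and F share the same y with |RF| = 28.0 and F on the +x side, so F = (28.00, 0.000). Tangency of A1 to RF means the radius JF is perpendicular to RF, so J = F + (0, 13.2) = (28.00, 13.20). On A1, F sits at bearing -90° from J; a 97° counterclockwise sweep puts A at bearing 7°, so A = J + 13.2·(cos 7°, sin 7°) = (41.10, 14.81). The tangent condition forces JA to be normal to AB, so AB runs along (−sin 7°, cos 7°); with |AB| = 16.2, B = (39.13, 30.89). Then |RB| = |B − R| = 49.85.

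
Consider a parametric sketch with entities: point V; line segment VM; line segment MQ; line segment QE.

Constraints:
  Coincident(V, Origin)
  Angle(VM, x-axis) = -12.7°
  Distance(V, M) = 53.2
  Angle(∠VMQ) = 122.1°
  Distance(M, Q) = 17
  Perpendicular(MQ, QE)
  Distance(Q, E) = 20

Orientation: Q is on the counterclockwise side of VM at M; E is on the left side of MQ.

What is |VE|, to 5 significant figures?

51.747

V is at the origin; VM runs at -12.7° with length 53.2, so M = 53.2·(cos -12.7°, sin -12.7°) = (51.898, -11.696). ∠VMQ = 122.1°, so MQ runs at -12.7° + (180° − 122.1°) = 45.200° from the x-axis; with |MQ| = 17.0, Q = M + 17.0·(cos 45.200°, sin 45.200°) = (63.877, 0.36688). MQ ⟂ QE; with |QE| = 20.0 on the left of MQ, E = Q + 20.0·(-0.70957, 0.70463) = (49.686, 14.460). Then |VE| = |E − V| = 51.747.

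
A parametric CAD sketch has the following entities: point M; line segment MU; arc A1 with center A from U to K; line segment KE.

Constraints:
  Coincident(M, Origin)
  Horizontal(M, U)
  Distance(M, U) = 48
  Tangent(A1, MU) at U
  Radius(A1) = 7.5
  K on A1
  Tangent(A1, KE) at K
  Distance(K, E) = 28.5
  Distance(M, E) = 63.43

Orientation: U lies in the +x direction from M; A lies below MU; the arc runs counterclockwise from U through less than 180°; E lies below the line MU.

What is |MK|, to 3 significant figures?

42.3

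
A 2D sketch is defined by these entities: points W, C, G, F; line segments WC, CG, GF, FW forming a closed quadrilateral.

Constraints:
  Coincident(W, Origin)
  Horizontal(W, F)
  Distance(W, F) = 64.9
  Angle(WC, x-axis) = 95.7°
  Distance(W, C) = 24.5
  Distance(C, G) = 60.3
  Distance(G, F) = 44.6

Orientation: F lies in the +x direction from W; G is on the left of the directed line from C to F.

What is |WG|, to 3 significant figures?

69.9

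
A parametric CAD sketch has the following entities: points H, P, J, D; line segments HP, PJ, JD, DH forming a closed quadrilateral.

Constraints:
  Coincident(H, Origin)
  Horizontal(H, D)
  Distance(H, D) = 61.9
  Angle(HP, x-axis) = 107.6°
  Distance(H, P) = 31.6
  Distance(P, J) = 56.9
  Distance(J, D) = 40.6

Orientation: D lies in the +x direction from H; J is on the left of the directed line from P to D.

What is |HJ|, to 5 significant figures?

60.127

H is at the origin; H and D share the same y with |HD| = 61.9 and D in +x, so D = (61.9, 0). HP runs at 107.6° with |HP| = 31.6, so P = (-9.5549, 30.121). J is determined by |PJ| = 56.9 and |JD| = 40.6 together: it lies at the intersection of circle(P, 56.9) and circle(D, 40.6). With |PD| = 77.544, the foot of the radical line on PD is 49.019 from P and the perpendicular offset is √(56.9² − 49.019²) = 28.891. Taking the left-of-PD solution: J = (46.838, 37.703).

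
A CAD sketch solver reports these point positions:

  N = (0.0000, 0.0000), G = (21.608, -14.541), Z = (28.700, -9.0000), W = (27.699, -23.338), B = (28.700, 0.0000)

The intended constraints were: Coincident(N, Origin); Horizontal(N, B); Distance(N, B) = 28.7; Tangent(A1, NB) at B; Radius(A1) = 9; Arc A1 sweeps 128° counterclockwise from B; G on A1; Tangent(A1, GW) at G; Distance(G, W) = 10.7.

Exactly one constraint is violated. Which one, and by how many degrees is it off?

Tangent(A1, GW) at G — off by 3.30°.

N = (0.00, 0.00) ✓; N.y = 0.00, B.y = 0.00 ✓; |NB| = 28.70 ✓; ∠(ZB, BN) = 90.00° ✓; |ZB| = 9.000 ✓; bearing(Z→G) − bearing(Z→B) = 128.0° ✓; |ZG| = 9.000 ✓; ∠(ZG, GW) = 93.30° ✗; |GW| = 10.70 ✓.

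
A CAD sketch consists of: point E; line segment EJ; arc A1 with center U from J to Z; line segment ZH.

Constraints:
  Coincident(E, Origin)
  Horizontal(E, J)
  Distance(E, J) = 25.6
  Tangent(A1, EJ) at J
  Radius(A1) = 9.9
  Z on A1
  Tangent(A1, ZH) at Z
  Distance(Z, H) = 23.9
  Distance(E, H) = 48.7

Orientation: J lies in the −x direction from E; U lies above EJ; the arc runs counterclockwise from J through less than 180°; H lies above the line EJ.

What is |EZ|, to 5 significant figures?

24.837

Checks: E.y = 0.00, J.y = 0.00 ✓; |UZ| = 9.900 ✓; ∠(UZ, ZH) = 90.00° ✓; |ZH| = 23.90 ✓; |EH| = 48.70 ✓.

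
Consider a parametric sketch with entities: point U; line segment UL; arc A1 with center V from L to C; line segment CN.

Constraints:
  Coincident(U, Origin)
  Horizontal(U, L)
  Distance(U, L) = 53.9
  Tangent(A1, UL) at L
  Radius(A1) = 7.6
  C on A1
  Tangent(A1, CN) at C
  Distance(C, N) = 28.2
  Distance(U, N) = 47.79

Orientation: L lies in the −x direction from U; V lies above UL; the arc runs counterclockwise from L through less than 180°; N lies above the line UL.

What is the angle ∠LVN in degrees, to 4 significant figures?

143.2°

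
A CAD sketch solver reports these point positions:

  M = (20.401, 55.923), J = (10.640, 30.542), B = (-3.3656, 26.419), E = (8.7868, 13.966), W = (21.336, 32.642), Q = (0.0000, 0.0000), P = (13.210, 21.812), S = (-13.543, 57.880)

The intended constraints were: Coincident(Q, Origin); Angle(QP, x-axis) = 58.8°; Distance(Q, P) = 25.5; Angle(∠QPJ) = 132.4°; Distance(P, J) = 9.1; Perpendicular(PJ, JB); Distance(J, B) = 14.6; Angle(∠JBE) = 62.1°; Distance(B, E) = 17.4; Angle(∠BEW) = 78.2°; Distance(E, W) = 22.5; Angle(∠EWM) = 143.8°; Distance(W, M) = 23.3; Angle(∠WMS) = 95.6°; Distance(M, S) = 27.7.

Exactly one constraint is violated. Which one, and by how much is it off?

Distance(M, S) = 27.7 — off by 6.30.

Q = (0.00, 0.00) ✓; QP at 58.80° ✓; |QP| = 25.50 ✓; ∠QPJ = 132.4° ✓; |PJ| = 9.100 ✓; ∠(PJ, JB) = 90.00° ✓; |JB| = 14.60 ✓; ∠JBE = 62.10° ✓; |BE| = 17.40 ✓; ∠BEW = 78.20° ✓; |EW| = 22.50 ✓; ∠EWM = 143.8° ✓; |WM| = 23.30 ✓; ∠WMS = 95.60° ✓; |MS| = 34.00 ✗.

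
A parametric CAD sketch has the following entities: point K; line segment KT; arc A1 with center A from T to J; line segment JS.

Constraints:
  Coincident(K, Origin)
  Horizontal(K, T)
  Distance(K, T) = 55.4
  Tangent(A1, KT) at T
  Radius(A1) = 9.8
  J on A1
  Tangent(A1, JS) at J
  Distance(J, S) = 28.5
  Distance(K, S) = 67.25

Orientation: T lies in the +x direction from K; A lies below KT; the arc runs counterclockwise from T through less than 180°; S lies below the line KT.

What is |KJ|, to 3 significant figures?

47.7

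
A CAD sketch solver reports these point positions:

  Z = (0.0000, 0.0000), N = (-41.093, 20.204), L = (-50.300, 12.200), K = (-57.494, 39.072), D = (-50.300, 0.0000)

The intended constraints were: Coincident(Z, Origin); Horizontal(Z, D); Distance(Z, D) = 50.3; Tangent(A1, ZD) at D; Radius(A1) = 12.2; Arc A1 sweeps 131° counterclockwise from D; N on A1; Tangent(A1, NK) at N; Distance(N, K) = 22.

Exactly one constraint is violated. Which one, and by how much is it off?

Distance(N, K) = 22 — off by 3.00.

Z = (0.00, 0.00) ✓; Z.y = 0.00, D.y = 0.00 ✓; |ZD| = 50.30 ✓; ∠(LD, DZ) = 90.00° ✓; |LD| = 12.20 ✓; bearing(L→N) − bearing(L→D) = 131.0° ✓; |LN| = 12.20 ✓; ∠(LN, NK) = 90.00° ✓; |NK| = 25.00 ✗.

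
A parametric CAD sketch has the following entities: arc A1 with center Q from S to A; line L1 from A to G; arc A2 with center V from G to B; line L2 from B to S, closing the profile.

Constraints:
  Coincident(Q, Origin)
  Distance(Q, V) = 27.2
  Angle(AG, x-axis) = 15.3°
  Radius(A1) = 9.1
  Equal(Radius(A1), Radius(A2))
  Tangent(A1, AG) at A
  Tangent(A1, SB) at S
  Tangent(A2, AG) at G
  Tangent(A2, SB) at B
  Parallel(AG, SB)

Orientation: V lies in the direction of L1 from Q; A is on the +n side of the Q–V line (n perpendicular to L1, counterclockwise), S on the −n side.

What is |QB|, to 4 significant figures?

28.68

The slot axis is L1's direction at 15.3°, so u = (cos 15.3°, sin 15.3°) = (0.9646, 0.2639) and n = (−sin 15.3°, cos 15.3°) = (-0.2639, 0.9646). Q is at the origin and V lies 27.2 along u from Q, so V = 27.2·u = (26.24, 7.177). Tangency of A1 to both parallel lines with radius 9.1 puts A and S at Q ± 9.1·n: A = (-2.401, 8.777), S = (2.401, -8.777). Equal radii place G and B the same way about V: G = V + 9.1·n = (23.83, 15.95), B = V − 9.1·n = (28.64, -1.600). Then |QB| = |B − Q| = 28.68.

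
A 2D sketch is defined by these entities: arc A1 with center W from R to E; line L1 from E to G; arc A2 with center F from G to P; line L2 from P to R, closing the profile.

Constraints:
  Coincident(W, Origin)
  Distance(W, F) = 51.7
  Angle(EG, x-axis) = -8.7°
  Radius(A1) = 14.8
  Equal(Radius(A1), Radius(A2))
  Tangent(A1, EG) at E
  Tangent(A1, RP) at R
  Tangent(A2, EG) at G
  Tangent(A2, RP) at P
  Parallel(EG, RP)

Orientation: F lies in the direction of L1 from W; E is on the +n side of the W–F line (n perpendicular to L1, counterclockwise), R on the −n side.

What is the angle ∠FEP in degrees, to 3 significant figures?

13.8°

The slot axis is L1's direction at -8.7°, so u = (cos -8.7°, sin -8.7°) = (0.988, -0.151) and n = (−sin -8.7°, cos -8.7°) = (0.151, 0.988). W is at the origin and F lies 51.7 along u from W, so F = 51.7·u = (51.1, -7.82). Tangency of A1 to both parallel lines with radius 14.8 puts E and R at W ± 14.8·n: E = (2.24, 14.6), R = (-2.24, -14.6). Equal radii place G and P the same way about F: G = F + 14.8·n = (53.3, 6.81), P = F − 14.8·n = (48.9, -22.4). Then cos ∠FEP = EF·EP / (|EF||EP|), giving 13.8°.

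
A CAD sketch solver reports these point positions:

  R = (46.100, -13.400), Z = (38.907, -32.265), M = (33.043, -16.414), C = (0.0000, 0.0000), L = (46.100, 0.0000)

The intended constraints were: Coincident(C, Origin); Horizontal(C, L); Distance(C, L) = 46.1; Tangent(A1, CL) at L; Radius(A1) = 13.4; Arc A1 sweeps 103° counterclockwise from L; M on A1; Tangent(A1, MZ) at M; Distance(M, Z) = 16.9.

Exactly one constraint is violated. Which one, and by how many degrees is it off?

Tangent(A1, MZ) at M — off by 7.30°.

C = (0.00, 0.00) ✓; C.y = 0.00, L.y = 0.00 ✓; |CL| = 46.10 ✓; ∠(RL, LC) = 90.00° ✓; |RL| = 13.40 ✓; bearing(R→M) − bearing(R→L) = 103.0° ✓; |RM| = 13.40 ✓; ∠(RM, MZ) = 82.70° ✗; |MZ| = 16.90 ✓.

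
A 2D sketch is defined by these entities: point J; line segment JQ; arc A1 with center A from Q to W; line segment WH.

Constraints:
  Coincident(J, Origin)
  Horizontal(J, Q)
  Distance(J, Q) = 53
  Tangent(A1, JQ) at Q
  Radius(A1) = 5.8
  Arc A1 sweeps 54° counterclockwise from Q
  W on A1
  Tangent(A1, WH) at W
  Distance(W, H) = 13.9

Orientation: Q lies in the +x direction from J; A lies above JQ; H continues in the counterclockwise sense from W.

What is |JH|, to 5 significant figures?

67.259

J is at the origin; JQ is horizontal with |JQ| = 53.0 and Q on the +x side, so Q = (53.000, 0.0000). A1 meets JQ tangentially, so AQ is at right angles to JQ, so A = Q + (0, 5.8) = (53.000, 5.8000). On A1, Q sits at bearing -90° from A; a 54° counterclockwise sweep puts W at bearing -36°, so W = A + 5.8·(cos -36°, sin -36°) = (57.692, 2.3908). Since A1 is tangent to WH there, AW ⟂ WH, so WH runs along (−sin -36°, cos -36°); with |WH| = 13.9, H = (65.863, 13.636). Then |JH| = |H − J| = 67.259.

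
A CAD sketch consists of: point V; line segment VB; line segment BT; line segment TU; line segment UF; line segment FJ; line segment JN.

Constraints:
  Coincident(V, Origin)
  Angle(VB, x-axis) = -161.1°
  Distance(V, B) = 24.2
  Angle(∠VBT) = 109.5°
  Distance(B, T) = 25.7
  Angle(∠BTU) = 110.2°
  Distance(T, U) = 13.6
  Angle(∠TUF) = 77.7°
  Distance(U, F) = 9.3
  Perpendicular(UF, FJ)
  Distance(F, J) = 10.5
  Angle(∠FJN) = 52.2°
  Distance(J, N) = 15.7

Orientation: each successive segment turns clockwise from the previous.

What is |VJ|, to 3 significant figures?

33.8

V is at the origin; VB runs at -161.1° with length 24.2, so B = (-22.9, -7.84). ∠VBT = 109.5° gives BT at 128° from the x-axis; with |BT| = 25.7, T = (-38.9, 12.3). ∠BTU = 110.2° gives TU at 58.6° from the x-axis; with |TU| = 13.6, U = (-31.8, 23.9). ∠TUF = 77.7° gives UF at -43.7° from the x-axis; with |UF| = 9.3, F = (-25.0, 17.5). UF is perpendicular to FJ, so FJ runs at -134°; with |FJ| = 10.5, J = (-32.3, 9.89). Then |VJ| = |J − V| = 33.8.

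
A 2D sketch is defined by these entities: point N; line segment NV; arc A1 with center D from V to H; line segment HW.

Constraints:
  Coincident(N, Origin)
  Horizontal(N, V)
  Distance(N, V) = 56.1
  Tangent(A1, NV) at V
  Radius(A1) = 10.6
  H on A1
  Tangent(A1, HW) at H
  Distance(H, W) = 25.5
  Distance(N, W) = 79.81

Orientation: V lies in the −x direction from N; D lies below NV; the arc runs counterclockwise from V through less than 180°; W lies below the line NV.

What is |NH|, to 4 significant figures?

66.81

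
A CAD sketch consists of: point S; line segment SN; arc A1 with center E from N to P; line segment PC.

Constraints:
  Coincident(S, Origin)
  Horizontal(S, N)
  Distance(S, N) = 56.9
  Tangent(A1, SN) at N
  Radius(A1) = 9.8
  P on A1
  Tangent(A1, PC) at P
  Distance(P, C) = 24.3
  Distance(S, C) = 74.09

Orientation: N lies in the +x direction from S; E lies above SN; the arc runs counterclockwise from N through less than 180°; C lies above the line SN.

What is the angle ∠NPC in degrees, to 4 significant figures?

133.7°

Checks: S = (0.00, 0.00) ✓; |EP| = 9.800 ✓; ∠(EP, PC) = 90.00° ✓; |PC| = 24.30 ✓; |SC| = 74.09 ✓.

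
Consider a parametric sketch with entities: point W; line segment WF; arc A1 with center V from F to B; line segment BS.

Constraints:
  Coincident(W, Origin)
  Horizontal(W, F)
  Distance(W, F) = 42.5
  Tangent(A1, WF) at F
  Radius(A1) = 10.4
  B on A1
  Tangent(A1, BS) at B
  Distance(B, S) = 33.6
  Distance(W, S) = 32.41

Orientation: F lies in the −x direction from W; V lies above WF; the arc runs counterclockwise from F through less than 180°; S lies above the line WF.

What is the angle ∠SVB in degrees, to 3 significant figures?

72.8°

W is at the origin; WF is horizontal with |WF| = 42.5 and F on the −x side, so F = (-42.5, 0.00). A1 meets WF tangentially, so VF is at right angles to WF, so V = F + (0, 10.4) = (-42.5, 10.4). Since VB ⟂ BS (tangency), |VS| = √(10.4² + 33.6²) = 35.2 regardless of where B sits on A1. So S lies on both circle(W, 32.41) and circle(V, 35.2); the above-WF intersection is S = (-13.1, 29.7). B is the foot of the tangent from S: B = (-34.5, 3.77).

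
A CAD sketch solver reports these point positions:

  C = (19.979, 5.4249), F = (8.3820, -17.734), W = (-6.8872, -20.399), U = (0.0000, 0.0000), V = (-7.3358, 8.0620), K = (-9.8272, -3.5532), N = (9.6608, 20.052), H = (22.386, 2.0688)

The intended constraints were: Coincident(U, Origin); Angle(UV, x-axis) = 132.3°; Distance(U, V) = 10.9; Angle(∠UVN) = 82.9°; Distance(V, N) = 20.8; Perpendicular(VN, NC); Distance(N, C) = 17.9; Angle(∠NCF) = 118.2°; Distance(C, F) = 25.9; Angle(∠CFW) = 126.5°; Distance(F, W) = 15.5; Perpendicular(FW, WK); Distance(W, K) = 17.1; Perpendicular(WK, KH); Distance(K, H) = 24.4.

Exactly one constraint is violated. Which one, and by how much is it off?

Distance(K, H) = 24.4 — off by 8.30.

U = (0.00, 0.00) ✓; UV at 132.3° ✓; |UV| = 10.90 ✓; ∠UVN = 82.90° ✓; |VN| = 20.80 ✓; ∠(VN, NC) = 90.00° ✓; |NC| = 17.90 ✓; ∠NCF = 118.2° ✓; |CF| = 25.90 ✓; ∠CFW = 126.5° ✓; |FW| = 15.50 ✓; ∠(FW, WK) = 90.00° ✓; |WK| = 17.10 ✓; ∠(WK, KH) = 90.00° ✓; |KH| = 32.70 ✗.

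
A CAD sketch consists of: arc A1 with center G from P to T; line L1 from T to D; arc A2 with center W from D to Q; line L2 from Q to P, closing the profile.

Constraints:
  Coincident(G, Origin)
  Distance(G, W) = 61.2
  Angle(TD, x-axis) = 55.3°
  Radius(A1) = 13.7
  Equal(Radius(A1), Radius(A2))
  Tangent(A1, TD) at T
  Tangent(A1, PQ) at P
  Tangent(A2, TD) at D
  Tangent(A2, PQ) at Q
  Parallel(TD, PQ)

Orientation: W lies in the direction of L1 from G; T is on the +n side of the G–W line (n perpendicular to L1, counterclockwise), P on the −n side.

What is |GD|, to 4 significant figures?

62.71

Tangency of A1 to both parallel lines with radius 13.7 puts T and P at G ± 13.7·n: T = (-11.26, 7.799), P = (11.26, -7.799). Equal radii place D and Q the same way about W: D = W + 13.7·n = (23.58, 58.11), Q = W − 13.7·n = (46.10, 42.52). Then |GD| = |D − G| = 62.71.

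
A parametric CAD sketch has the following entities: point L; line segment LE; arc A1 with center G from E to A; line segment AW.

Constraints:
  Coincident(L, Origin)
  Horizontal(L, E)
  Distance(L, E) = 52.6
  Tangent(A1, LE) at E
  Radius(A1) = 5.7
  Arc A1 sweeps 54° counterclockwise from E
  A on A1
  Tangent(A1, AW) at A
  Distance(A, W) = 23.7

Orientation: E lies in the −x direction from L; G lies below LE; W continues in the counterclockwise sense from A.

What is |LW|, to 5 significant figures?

74.326

L is at the origin; L and E share the same y with |LE| = 52.6 and E on the −x side, so E = (-52.600, 0.0000). Since A1 is tangent to LE there, GE ⟂ LE, so G = E + (0, -5.7) = (-52.600, -5.7000). On A1, E sits at bearing 90° from G; a 54° counterclockwise sweep puts A at bearing 144°, so A = G + 5.7·(cos 144°, sin 144°) = (-57.211, -2.3496). The tangent condition forces GA to be normal to AW, so AW runs along (−sin 144°, cos 144°); with |AW| = 23.7, W = (-71.142, -21.523). Then |LW| = |W − L| = 74.326.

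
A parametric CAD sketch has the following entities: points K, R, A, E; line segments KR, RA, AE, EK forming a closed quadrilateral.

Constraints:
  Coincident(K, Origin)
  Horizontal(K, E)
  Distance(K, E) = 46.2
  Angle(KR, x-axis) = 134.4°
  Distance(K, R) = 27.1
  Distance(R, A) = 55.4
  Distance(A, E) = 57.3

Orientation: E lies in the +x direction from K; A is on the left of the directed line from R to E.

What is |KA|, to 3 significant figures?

58.7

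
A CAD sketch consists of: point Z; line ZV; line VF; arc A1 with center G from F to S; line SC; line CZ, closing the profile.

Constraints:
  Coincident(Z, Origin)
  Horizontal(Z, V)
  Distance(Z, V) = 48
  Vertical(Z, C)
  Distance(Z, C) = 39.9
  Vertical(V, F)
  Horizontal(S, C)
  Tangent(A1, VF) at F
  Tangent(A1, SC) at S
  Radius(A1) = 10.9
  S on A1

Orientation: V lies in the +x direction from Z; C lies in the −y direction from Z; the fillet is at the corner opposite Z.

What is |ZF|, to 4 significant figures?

56.08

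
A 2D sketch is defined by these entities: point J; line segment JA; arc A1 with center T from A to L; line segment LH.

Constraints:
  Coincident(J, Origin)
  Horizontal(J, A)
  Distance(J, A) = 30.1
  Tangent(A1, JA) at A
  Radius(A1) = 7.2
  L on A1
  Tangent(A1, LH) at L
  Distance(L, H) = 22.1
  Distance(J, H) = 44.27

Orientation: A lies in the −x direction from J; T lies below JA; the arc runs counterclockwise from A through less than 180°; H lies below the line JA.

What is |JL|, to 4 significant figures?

38.15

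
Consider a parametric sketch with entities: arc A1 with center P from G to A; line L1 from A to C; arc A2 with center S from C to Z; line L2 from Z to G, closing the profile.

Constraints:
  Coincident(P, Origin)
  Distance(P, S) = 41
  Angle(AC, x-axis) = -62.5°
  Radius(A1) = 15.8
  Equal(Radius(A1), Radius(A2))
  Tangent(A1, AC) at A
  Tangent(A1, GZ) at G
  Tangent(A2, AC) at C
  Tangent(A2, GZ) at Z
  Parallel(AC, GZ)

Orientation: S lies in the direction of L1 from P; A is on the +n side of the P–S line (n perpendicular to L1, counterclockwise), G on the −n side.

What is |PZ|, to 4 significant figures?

43.94

Tangency of A1 to both parallel lines with radius 15.8 puts A and G at P ± 15.8·n: A = (14.01, 7.296), G = (-14.01, -7.296). Equal radii place C and Z the same way about S: C = S + 15.8·n = (32.95, -29.07), Z = S − 15.8·n = (4.917, -43.66). Then |PZ| = |Z − P| = 43.94.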